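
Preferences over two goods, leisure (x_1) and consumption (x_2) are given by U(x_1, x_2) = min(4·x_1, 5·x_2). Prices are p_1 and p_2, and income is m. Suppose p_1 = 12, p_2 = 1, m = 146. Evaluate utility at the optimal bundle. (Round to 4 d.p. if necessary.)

V = 45.625

With perfect complements, no substitution: consume in ratio x_1:x_2 = 5:4.
Budget: p_1·x_1 + p_2·(4/5)·x_1 = m, so (5·p_1 + 4·p_2)·x_1 = 5·m.
Demand: x_1*(p_1,p_2,m) = 5·m/(5·p_1 + 4·p_2), x_2* = 4·m/(5·p_1 + 4·p_2).
Here 5·12 + 4·1 = 64, giving x_1* = 11.4062 and x_2* = 9.125.
Utility at the optimum: U(11.4062, 9.125) = 45.625.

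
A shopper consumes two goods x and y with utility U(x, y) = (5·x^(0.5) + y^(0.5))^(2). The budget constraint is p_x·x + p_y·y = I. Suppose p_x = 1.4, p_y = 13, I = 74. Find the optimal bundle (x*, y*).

MU_x ∝ 5·x^(-0.5), MU_y ∝ y^(-0.5), so MRS = 5·(y/x)^(0.5) = p_x/p_y.
Solve for the ratio: y/x = [(1/5)·p_x/p_y]^(2).
Substitute y = (y/x)·x into the budget: x* = I/(p_x + p_y·(y/x)).
Numerically y/x = 0.000464, so x* = 74/(1.4 + 13·0.000464) = 52.6304 and y* = 0.000464·52.6304 = 0.0244.

x* = 52.6304, y* = 0.0244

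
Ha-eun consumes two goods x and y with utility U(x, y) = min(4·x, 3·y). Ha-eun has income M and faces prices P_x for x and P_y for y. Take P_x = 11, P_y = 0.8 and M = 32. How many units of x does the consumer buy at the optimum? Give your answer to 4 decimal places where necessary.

x* = 2.6519

With perfect complements, no substitution: consume in ratio x:y = 3:4.
Budget: P_x·x + P_y·(4/3)·x = M, so (3·P_x + 4·P_y)·x = 3·M.
Demand: x*(P_x,P_y,M) = 3·M/(3·P_x + 4·P_y), y* = 4·M/(3·P_x + 4·P_y).
Here 3·11 + 4·0.8 = 36.2, giving x* = 2.6519.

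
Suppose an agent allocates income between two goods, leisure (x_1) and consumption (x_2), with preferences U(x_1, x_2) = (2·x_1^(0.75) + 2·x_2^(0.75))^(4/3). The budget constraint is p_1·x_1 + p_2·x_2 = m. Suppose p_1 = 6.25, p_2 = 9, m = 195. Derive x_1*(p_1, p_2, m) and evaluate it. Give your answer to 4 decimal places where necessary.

From the CES first-order condition, (x_2/x_1)^(0.25) = p_1/p_2.
Solve for the ratio: x_2/x_1 = [p_1/p_2]^(4).
Substitute x_2 = (x_2/x_1)·x_1 into the budget: x_1* = m/(p_1 + p_2·(x_2/x_1)).
Numerically x_2/x_1 = 0.232568, so x_1* = 195/(6.25 + 9·0.232568) = 23.3726.

x_1* = 23.3726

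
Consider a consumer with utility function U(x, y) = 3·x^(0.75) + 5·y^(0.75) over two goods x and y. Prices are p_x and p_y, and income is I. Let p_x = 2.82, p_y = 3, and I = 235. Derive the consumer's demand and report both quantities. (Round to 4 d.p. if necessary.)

Substitute y = (y/x)·x into the budget: x* = I/(p_x + p_y·(y/x)).
Numerically y/x = 6.024298, so x* = 235/(2.82 + 3·6.024298) = 11.2478 and y* = 6.024298·11.2478 = 67.7604.

x* = 11.2478, y* = 67.7604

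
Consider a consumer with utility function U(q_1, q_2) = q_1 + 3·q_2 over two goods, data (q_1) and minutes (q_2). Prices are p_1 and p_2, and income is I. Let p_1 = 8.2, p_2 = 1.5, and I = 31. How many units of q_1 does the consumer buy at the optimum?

q_1* = 0

Perfect substitutes: compare marginal utility per dollar. 1/p_1 vs 3/p_2 → 0.122 vs 2.
q_2 gives more utility per dollar, so spend all income on q_2: q_2* = I/p_2, q_1* = 0.
Numerically: q_1* = 0, q_2* = 20.6667.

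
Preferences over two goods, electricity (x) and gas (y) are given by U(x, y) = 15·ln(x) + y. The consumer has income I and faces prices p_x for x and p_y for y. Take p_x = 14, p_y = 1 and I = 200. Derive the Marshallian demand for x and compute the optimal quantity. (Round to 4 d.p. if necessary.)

x* = 1.0714

At the given prices: x* = 15·1/14 = 1.0714.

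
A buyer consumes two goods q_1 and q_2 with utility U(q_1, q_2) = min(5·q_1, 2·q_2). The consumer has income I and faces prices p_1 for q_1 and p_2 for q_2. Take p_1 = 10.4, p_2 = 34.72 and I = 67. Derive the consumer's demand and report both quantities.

q_1* = 0.6893, q_2* = 1.7233

Demand: q_1*(p_1,p_2,I) = 2·I/(2·p_1 + 5·p_2), q_2* = 5·I/(2·p_1 + 5·p_2).
Here 2·10.4 + 5·34.72 = 194.4, giving q_1* = 0.6893 and q_2* = 1.7233.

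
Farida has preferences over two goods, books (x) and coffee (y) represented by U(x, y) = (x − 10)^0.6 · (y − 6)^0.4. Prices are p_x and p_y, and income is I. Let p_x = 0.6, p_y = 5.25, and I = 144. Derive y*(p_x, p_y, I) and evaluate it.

y* = 14.1143

MRS = (3/2)·(y−6)/(x−10). Tangency with p_x/p_y gives y−6 = (2/3)·(p_x/p_y)·(x−10).
After buying the subsistence bundle (10, 6), a share 0.6 of the remaining income goes to x: x* = 10 + 0.6·(I − 10p_x − 6p_y)/p_x.
Discretionary income = 144 − 10·0.6 − 6·5.25 = 106.5; y* = 6 + 0.4·106.5/5.25 = 14.1143.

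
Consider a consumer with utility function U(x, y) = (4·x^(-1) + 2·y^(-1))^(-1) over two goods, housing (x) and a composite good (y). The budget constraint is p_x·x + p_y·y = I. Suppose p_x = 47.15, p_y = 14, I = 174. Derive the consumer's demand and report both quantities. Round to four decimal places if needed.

x* = 2.6639, y* = 3.4569

MRS = MU_x/MU_y = 2·(y/x)^(2). Set equal to p_x/p_y.
Solve for the ratio: y/x = [(1/2)·p_x/p_y]^(0.5).
With the ratio pinned down, the budget gives x* = I/(p_x + p_y·(y/x)) and y* = (y/x)·x*.
Numerically y/x = 1.297663, so x* = 174/(47.15 + 14·1.297663) = 2.6639 and y* = 1.297663·2.6639 = 3.4569.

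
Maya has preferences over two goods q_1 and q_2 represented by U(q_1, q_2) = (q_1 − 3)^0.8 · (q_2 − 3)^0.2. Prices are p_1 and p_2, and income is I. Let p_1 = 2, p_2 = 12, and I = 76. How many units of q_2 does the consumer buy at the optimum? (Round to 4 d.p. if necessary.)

q_2* = 3.5667

Substituting into the budget: q_1* = 3 + 0.8·(I − 3·p_1 − 3·p_2)/p_1, and q_2* = 3 + 0.2·(…)/p_2.
Discretionary income = 76 − 3·2 − 3·12 = 34; q_2* = 3 + 0.2·34/12 = 3.5667.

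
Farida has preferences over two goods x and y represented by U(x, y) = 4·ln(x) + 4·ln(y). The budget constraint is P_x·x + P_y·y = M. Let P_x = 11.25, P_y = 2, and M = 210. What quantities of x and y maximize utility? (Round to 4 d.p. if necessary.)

Demand: x*(P_x,P_y,M) = 0.5·M/P_x and y* = 0.5·M/P_y.
At P_x=11.25, P_y=2, M=210: x* = 0.5·210/11.25 = 9.3333, y* = 52.5.

x* = 9.3333, y* = 52.5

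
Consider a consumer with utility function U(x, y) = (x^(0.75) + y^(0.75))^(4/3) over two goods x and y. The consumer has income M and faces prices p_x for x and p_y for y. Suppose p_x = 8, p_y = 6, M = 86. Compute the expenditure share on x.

share on x = 0.2967

MU_x ∝ x^(-0.25), MU_y ∝ y^(-0.25), so MRS = (y/x)^(0.25) = p_x/p_y.
Hence y/x = (p_x/p_y)^(1/(0.25)), i.e. raised to the 4 power.
With the ratio pinned down, the budget gives x* = M/(p_x + p_y·(y/x)) and y* = (y/x)·x*.
Numerically y/x = 3.160494, so x* = 86/(8 + 6·3.160494) = 3.1896 and y* = 3.160494·3.1896 = 10.0806.
Expenditure on x: 8·3.1896 = 25.5165; share = 0.2967.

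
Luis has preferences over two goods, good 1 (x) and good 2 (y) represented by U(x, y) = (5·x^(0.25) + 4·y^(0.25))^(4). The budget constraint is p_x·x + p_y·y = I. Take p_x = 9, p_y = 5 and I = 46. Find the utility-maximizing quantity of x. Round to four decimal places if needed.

MRS = MU_x/MU_y = (5/4)·(y/x)^(0.75). Set equal to p_x/p_y.
Hence y/x = ((4/5)·p_x/p_y)^(1/(0.75)), i.e. raised to the 4/3 power.
Substitute y = (y/x)·x into the budget: x* = I/(p_x + p_y·(y/x)).
Numerically y/x = 1.62611, so x* = 46/(9 + 5·1.62611) = 2.6853.

x* = 2.6853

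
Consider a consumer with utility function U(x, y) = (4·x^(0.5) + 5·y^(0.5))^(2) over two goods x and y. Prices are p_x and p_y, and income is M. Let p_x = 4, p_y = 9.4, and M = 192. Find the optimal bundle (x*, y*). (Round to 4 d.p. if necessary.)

x* = 28.8307, y* = 8.1572

MU_x ∝ 4·x^(-0.5), MU_y ∝ 5·y^(-0.5), so MRS = (4/5)·(y/x)^(0.5) = p_x/p_y.
Solve for the ratio: y/x = [(5/4)·p_x/p_y]^(2).
With the ratio pinned down, the budget gives x* = M/(p_x + p_y·(y/x)) and y* = (y/x)·x*.
Numerically y/x = 0.282933, so x* = 192/(4 + 9.4·0.282933) = 28.8307 and y* = 0.282933·28.8307 = 8.1572.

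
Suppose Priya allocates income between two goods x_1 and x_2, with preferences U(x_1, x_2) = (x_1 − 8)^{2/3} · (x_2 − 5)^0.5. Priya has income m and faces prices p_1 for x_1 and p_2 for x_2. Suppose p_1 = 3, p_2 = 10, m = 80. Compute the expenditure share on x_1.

share on x_1 = 0.3429

Substituting into the budget: x_1* = 8 + 4/7·(m − 8·p_1 − 5·p_2)/p_1, and x_2* = 5 + 3/7·(…)/p_2.
Discretionary income = 80 − 8·3 − 5·10 = 6; x_1* = 8 + 4/7·6/3 = 9.1429; x_2* = 5 + 3/7·6/10 = 5.2571.
Expenditure on x_1: 3·9.1429 = 27.4286; share = 0.3429.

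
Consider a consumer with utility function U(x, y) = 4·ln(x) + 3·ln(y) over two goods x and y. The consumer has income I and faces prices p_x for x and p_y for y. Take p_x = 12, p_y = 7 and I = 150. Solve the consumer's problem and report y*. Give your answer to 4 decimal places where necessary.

MU_x/MU_y = (4·y)/(3·x); tangency sets this equal to p_x/p_y.
Rearranging, p_y·y = (3/4)·p_x·x. Substituting into the budget gives p_x·x·(1 + (3/4)) = I.
Demand: x*(p_x,p_y,I) = 4/7·I/p_x and y* = 3/7·I/p_y.
At p_x=12, p_y=7, I=150: y* = 3/7·150/7 = 9.1837.

y* = 9.1837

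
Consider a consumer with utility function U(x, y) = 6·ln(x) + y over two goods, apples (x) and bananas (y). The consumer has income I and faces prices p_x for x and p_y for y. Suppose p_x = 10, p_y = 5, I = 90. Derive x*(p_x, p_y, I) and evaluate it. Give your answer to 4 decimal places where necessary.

x* = 3

Set MRS = p_x/p_y: (6/x)/1 = p_x/p_y.
So x*(p_x,p_y) = 6·p_y/p_x, independent of income; and y* = (I − 6·p_y)/p_y.
At the given prices: x* = 6·5/10 = 3.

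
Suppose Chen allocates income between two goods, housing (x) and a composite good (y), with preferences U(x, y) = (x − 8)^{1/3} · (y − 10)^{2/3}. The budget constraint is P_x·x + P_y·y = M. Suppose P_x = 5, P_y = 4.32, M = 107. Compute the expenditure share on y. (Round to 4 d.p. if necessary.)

MRS = (1/2)·(y−10)/(x−8). Tangency with P_x/P_y gives y−10 = 2·(P_x/P_y)·(x−8).
After buying the subsistence bundle (8, 10), a share 1/3 of the remaining income goes to x: x* = 8 + 1/3·(M − 8P_x − 10P_y)/P_x.
Discretionary income = 107 − 8·5 − 10·4.32 = 23.8; x* = 8 + 1/3·23.8/5 = 9.5867; y* = 10 + 2/3·23.8/4.32 = 13.6728.
Expenditure on y: 4.32·13.6728 = 59.0667; share = 0.552.

share on y = 0.552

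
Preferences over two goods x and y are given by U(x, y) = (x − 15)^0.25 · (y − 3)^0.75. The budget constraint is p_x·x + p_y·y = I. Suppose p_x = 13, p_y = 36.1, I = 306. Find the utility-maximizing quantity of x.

MRS = (1/3)·(y−3)/(x−15). Tangency with p_x/p_y gives y−3 = 3·(p_x/p_y)·(x−15).
Substituting into the budget: x* = 15 + 0.25·(I − 15·p_x − 3·p_y)/p_x, and y* = 3 + 0.75·(…)/p_y.
Discretionary income = 306 − 15·13 − 3·36.1 = 2.7; x* = 15 + 0.25·2.7/13 = 15.0519.

x* = 15.0519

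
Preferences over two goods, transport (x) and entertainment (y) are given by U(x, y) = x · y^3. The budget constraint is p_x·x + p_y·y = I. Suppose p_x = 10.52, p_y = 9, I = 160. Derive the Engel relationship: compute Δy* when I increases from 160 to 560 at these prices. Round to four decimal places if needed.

MU_x/MU_y = (y)/(3·x); tangency sets this equal to p_x/p_y.
So p_y·y = 3·p_x·x; combined with the budget, a share 0.25 of income goes to x.
Demand: x*(p_x,p_y,I) = 0.25·I/p_x and y* = 0.75·I/p_y.
At p_x=10.52, p_y=9, I=160: y* = 0.75·160/9 = 13.3333.
At I' = 560: y* = 46.6667. Change: 46.6667 − 13.3333 = 33.3333.

Δy* = 33.3333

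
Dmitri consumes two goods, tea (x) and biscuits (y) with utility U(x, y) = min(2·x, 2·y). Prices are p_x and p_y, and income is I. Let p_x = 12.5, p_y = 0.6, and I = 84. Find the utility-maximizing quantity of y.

y* = 6.4122

Leontief preferences: the optimum is at the kink where x/2 = y/2, i.e. y = x.
Budget: p_x·x + p_y·x = I, so (2·p_x + 2·p_y)·x = 2·I.
Demand: x*(p_x,p_y,I) = 2·I/(2·p_x + 2·p_y), y* = 2·I/(2·p_x + 2·p_y).
Here 2·12.5 + 2·0.6 = 26.2, giving y* = 6.4122.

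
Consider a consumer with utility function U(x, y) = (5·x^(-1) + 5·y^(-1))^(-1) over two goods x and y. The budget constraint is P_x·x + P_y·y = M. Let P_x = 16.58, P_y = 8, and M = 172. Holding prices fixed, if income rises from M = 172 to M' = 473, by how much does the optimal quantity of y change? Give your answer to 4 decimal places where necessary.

With the ratio pinned down, the budget gives x* = M/(P_x + P_y·(y/x)) and y* = (y/x)·x*.
Numerically y/x = 1.439618, so x* = 172/(16.58 + 8·1.439618) = 6.1217 and y* = 1.439618·6.1217 = 8.8129.
At M' = 473: y* = 24.2354. Change: 24.2354 − 8.8129 = 15.4225.

Δy* = 15.4225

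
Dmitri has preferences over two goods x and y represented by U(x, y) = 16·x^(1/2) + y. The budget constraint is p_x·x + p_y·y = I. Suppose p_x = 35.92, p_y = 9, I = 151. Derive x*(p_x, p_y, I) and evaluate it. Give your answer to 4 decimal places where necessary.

Set MRS = p_x/p_y: 8·x^(−1/2) = p_x/p_y.
Thus x* = (8·p_y/p_x)² — independent of I — with the rest of income spent on y.
Plugging in: x* = (8·9/35.92)² = 4.0178.

x* = 4.0178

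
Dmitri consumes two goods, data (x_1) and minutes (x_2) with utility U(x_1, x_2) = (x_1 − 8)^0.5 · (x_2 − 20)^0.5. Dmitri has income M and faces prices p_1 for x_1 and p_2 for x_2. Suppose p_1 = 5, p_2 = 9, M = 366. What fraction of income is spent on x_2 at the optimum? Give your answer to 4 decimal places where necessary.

share on x_2 = 0.6913

Let x_1' = x_1−8, x_2' = x_2−20. MRS = x_2'/x_1' = p_1/p_2.
After buying the subsistence bundle (8, 20), a share 0.5 of the remaining income goes to x_1: x_1* = 8 + 0.5·(M − 8p_1 − 20p_2)/p_1.
Discretionary income = 366 − 8·5 − 20·9 = 146; x_1* = 8 + 0.5·146/5 = 22.6; x_2* = 20 + 0.5·146/9 = 28.1111.
Expenditure on x_2: 9·28.1111 = 253; share = 0.6913.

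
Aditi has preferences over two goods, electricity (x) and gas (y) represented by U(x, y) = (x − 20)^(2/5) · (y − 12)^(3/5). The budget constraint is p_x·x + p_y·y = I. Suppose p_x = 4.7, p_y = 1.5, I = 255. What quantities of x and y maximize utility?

x* = 32.1702, y* = 69.2

Let x' = x−20, y' = y−12. MRS = (2/3)·y'/x' = p_x/p_y.
After buying the subsistence bundle (20, 12), a share 0.4 of the remaining income goes to x: x* = 20 + 0.4·(I − 20p_x − 12p_y)/p_x.
Discretionary income = 255 − 20·4.7 − 12·1.5 = 143; x* = 20 + 0.4·143/4.7 = 32.1702; y* = 12 + 0.6·143/1.5 = 69.2.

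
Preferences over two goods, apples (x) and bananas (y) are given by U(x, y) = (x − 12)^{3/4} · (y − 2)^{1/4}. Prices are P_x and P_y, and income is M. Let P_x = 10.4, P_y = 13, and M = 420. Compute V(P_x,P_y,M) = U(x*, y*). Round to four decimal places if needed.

V = 13.9507

MRS = 3·(y−2)/(x−12). Tangency with P_x/P_y gives y−2 = (1/3)·(P_x/P_y)·(x−12).
Substituting into the budget: x* = 12 + 0.75·(M − 12·P_x − 2·P_y)/P_x, and y* = 2 + 0.25·(…)/P_y.
Discretionary income = 420 − 12·10.4 − 2·13 = 269.2; x* = 12 + 0.75·269.2/10.4 = 31.4135; y* = 2 + 0.25·269.2/13 = 7.1769.
Utility at the optimum: U(31.4135, 7.1769) = 13.9507.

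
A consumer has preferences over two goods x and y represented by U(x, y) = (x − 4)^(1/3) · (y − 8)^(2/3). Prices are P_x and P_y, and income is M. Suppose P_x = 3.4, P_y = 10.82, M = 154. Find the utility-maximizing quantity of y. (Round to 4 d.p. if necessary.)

MRS = (1/2)·(y−8)/(x−4). Tangency with P_x/P_y gives y−8 = 2·(P_x/P_y)·(x−4).
Substituting into the budget: x* = 4 + 1/3·(M − 4·P_x − 8·P_y)/P_x, and y* = 8 + 2/3·(…)/P_y.
Discretionary income = 154 − 4·3.4 − 8·10.82 = 53.84; y* = 8 + 2/3·53.84/10.82 = 11.3173.

y* = 11.3173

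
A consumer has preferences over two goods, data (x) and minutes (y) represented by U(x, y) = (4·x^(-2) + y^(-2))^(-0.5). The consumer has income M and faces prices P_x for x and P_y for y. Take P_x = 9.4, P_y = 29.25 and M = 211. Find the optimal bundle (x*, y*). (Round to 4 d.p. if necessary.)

x* = 9.5816, y* = 4.1345

From the CES first-order condition, 4·(y/x)^(3) = P_x/P_y.
Hence y/x = ((1/4)·P_x/P_y)^(1/(3)), i.e. raised to the 1/3 power.
With the ratio pinned down, the budget gives x* = M/(P_x + P_y·(y/x)) and y* = (y/x)·x*.
Numerically y/x = 0.4315, so x* = 211/(9.4 + 29.25·0.4315) = 9.5816 and y* = 0.4315·9.5816 = 4.1345.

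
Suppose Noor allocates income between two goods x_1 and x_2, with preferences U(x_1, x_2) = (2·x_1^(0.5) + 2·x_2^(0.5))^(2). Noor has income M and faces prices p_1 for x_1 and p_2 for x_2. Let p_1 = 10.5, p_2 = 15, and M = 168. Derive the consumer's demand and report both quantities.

x_1* = 9.4118, x_2* = 4.6118

MU_x_1 ∝ 2·x_1^(-0.5), MU_x_2 ∝ 2·x_2^(-0.5), so MRS = (x_2/x_1)^(0.5) = p_1/p_2.
Hence x_2/x_1 = (p_1/p_2)^(1/(0.5)), i.e. raised to the 2 power.
With the ratio pinned down, the budget gives x_1* = M/(p_1 + p_2·(x_2/x_1)) and x_2* = (x_2/x_1)·x_1*.
Numerically x_2/x_1 = 0.49, so x_1* = 168/(10.5 + 15·0.49) = 9.4118 and x_2* = 0.49·9.4118 = 4.6118.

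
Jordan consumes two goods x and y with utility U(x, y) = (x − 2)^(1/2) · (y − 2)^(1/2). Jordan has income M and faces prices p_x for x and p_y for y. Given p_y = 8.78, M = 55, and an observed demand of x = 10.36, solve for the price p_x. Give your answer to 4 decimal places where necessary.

This is Cobb-Douglas in (x−2, y−2): tangency gives 0.5·p_y·(y−2) = 0.5·p_x·(x−2).
After buying the subsistence bundle (2, 2), a share 0.5 of the remaining income goes to x: x* = 2 + 0.5·(M − 2p_x − 2p_y)/p_x.
Set x* = 10.36 in the demand function and solve for p_x: p_x = 2.

p_x = 2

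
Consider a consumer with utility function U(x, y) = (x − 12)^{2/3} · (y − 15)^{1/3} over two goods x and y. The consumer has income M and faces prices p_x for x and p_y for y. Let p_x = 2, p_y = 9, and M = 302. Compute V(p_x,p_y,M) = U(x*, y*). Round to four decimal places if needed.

V = 22.9157

Discretionary income = 302 − 12·2 − 15·9 = 143; x* = 12 + 2/3·143/2 = 59.6667; y* = 15 + 1/3·143/9 = 20.2963.
Utility at the optimum: U(59.6667, 20.2963) = 22.9157.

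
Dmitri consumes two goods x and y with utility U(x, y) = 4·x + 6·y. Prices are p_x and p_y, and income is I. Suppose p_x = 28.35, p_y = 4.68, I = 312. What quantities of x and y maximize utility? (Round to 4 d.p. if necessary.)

y gives more utility per dollar, so spend all income on y: y* = I/p_y, x* = 0.
Numerically: x* = 0, y* = 66.6667.

x* = 0, y* = 66.6667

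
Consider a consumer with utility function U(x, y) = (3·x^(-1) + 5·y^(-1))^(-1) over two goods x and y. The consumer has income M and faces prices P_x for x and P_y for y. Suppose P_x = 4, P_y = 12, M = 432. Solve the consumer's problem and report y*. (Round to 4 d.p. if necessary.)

MRS = MU_x/MU_y = (3/5)·(y/x)^(2). Set equal to P_x/P_y.
Hence y/x = ((5/3)·P_x/P_y)^(1/(2)), i.e. raised to the 0.5 power.
Substitute y = (y/x)·x into the budget: x* = M/(P_x + P_y·(y/x)).
Numerically y/x = 0.745356, so x* = 432/(4 + 12·0.745356) = 33.3738 and y* = 0.745356·33.3738 = 24.8754.

y* = 24.8754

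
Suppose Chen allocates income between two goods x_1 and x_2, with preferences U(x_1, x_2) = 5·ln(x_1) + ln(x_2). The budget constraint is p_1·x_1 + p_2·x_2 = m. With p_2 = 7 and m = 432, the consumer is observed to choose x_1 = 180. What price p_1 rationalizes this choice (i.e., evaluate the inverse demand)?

MU_x_1/MU_x_2 = (5·x_2)/(x_1); tangency sets this equal to p_1/p_2.
So 5·p_2·x_2 = p_1·x_1; combined with the budget, a share 5/6 of income goes to x_1.
Demand: x_1*(p_1,p_2,m) = 5/6·m/p_1 and x_2* = 1/6·m/p_2.
Set x_1* = 180 in the demand function and solve for p_1: p_1 = 2.

p_1 = 2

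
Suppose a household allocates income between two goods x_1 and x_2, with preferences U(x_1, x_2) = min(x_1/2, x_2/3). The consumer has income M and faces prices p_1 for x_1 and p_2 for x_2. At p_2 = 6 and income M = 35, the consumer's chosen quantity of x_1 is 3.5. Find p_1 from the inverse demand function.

Leontief preferences: the optimum is at the kink where x_1/2 = x_2/3, i.e. x_2 = (3/2)·x_1.
Budget: p_1·x_1 + p_2·(3/2)·x_1 = M, so (2·p_1 + 3·p_2)·x_1 = 2·M.
Demand: x_1*(p_1,p_2,M) = 2·M/(2·p_1 + 3·p_2), x_2* = 3·M/(2·p_1 + 3·p_2).
Set x_1* = 3.5 in the demand function and solve for p_1: p_1 = 1.

p_1 = 1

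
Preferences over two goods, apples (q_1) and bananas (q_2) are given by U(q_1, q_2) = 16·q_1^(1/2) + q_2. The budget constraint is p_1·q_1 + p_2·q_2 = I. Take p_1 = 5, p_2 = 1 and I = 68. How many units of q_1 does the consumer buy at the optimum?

Set MRS = p_1/p_2: 8·q_1^(−1/2) = p_1/p_2.
Thus q_1* = (8·p_2/p_1)² — independent of I — with the rest of income spent on q_2.
Plugging in: q_1* = (8·1/5)² = 2.56.

q_1* = 2.56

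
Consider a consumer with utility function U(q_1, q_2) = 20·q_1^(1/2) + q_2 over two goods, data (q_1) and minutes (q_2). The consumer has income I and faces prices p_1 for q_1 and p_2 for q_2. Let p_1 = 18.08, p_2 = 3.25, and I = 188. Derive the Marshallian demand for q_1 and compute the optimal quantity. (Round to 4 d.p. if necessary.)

Set MRS = p_1/p_2: 10·q_1^(−1/2) = p_1/p_2.
Thus q_1* = (10·p_2/p_1)² — independent of I — with the rest of income spent on q_2.
Plugging in: q_1* = (10·3.25/18.08)² = 3.2312.

q_1* = 3.2312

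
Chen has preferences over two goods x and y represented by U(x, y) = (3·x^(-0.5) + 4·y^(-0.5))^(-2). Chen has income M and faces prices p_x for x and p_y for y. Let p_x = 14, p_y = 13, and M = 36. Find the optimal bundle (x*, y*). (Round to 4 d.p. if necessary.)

x* = 1.1786, y* = 1.5

From the CES first-order condition, (3/4)·(y/x)^(1.5) = p_x/p_y.
Solve for the ratio: y/x = [(4/3)·p_x/p_y]^(2/3).
With the ratio pinned down, the budget gives x* = M/(p_x + p_y·(y/x)) and y* = (y/x)·x*.
Numerically y/x = 1.272767, so x* = 36/(14 + 13·1.272767) = 1.1786 and y* = 1.272767·1.1786 = 1.5.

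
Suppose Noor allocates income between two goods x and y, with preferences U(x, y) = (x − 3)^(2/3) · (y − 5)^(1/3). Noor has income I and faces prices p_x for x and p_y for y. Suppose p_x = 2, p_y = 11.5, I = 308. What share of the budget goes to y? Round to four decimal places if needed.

share on y = 0.4513

Substituting into the budget: x* = 3 + 2/3·(I − 3·p_x − 5·p_y)/p_x, and y* = 5 + 1/3·(…)/p_y.
Discretionary income = 308 − 3·2 − 5·11.5 = 244.5; x* = 3 + 2/3·244.5/2 = 84.5; y* = 5 + 1/3·244.5/11.5 = 12.087.
Expenditure on y: 11.5·12.087 = 139; share = 0.4513.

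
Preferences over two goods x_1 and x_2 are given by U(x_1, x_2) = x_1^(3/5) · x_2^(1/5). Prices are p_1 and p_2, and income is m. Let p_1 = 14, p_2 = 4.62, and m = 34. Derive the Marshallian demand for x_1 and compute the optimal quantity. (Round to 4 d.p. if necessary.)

x_1* = 1.8214

MU_x_1/MU_x_2 = (0.6·x_2)/(0.2·x_1); tangency sets this equal to p_1/p_2.
So 0.6·p_2·x_2 = 0.2·p_1·x_1; combined with the budget, a share 0.75 of income goes to x_1.
Demand: x_1*(p_1,p_2,m) = 0.75·m/p_1 and x_2* = 0.25·m/p_2.
At p_1=14, p_2=4.62, m=34: x_1* = 0.75·34/14 = 1.8214.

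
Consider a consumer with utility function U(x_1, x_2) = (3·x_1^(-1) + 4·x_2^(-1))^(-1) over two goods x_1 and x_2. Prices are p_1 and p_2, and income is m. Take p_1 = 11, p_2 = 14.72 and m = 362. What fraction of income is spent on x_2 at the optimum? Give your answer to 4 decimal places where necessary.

share on x_2 = 0.5719

MU_x_1 ∝ 3·x_1^(-2), MU_x_2 ∝ 4·x_2^(-2), so MRS = (3/4)·(x_2/x_1)^(2) = p_1/p_2.
Solve for the ratio: x_2/x_1 = [(4/3)·p_1/p_2]^(0.5).
Substitute x_2 = (x_2/x_1)·x_1 into the budget: x_1* = m/(p_1 + p_2·(x_2/x_1)).
Numerically x_2/x_1 = 0.998187, so x_1* = 362/(11 + 14.72·0.998187) = 14.0893 and x_2* = 0.998187·14.0893 = 14.0637.
Expenditure on x_2: 14.72·14.0637 = 207.018; share = 0.5719.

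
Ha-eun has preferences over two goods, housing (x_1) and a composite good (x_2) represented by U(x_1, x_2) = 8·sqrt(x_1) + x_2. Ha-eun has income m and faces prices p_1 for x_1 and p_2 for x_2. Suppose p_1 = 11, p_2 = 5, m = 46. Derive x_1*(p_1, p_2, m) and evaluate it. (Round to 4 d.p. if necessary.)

Utility is quasi-linear in x_2; the FOC for x_1 is 4/√x_1 = p_1/p_2.
Thus x_1* = (4·p_2/p_1)² — independent of m — with the rest of income spent on x_2.
Plugging in: x_1* = (4·5/11)² = 3.3058.

x_1* = 3.3058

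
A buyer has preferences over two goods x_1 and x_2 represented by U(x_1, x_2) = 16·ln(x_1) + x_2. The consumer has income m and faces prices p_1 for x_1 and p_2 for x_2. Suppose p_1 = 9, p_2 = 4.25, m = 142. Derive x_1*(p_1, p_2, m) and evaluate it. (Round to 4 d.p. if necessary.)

MU_x_1 = 16/x_1, MU_x_2 = 1. Tangency: 16/x_1 = p_1/p_2.
So x_1*(p_1,p_2) = 16·p_2/p_1, independent of income; and x_2* = (m − 16·p_2)/p_2.
At the given prices: x_1* = 16·4.25/9 = 7.5556.

x_1* = 7.5556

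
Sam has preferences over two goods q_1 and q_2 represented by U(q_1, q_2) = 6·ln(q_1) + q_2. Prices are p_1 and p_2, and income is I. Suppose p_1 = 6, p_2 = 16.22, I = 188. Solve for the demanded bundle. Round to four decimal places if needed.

q_1* = 16.22, q_2* = 5.5906

MU_q_1 = 6/q_1, MU_q_2 = 1. Tangency: 6/q_1 = p_1/p_2.
So q_1*(p_1,p_2) = 6·p_2/p_1, independent of income; and q_2* = (I − 6·p_2)/p_2.
At the given prices: q_1* = 6·16.22/6 = 16.22, and q_2* = 5.5906.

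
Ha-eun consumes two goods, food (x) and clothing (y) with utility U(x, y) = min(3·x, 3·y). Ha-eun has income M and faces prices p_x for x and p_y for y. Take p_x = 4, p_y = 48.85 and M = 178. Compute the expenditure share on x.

Leontief preferences: the optimum is at the kink where x/3 = y/3, i.e. y = x.
Budget: p_x·x + p_y·x = M, so (3·p_x + 3·p_y)·x = 3·M.
Demand: x*(p_x,p_y,M) = 3·M/(3·p_x + 3·p_y), y* = 3·M/(3·p_x + 3·p_y).
Here 3·4 + 3·48.85 = 158.55, giving x* = 3.368 and y* = 3.368.
Expenditure on x: 4·3.368 = 13.4721; share = 0.0757.

share on x = 0.0757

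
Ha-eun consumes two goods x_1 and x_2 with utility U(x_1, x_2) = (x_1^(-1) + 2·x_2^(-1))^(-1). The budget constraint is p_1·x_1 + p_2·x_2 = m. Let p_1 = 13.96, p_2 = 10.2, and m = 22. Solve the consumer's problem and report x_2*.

x_2* = 1.1804

MU_x_1 ∝ x_1^(-2), MU_x_2 ∝ 2·x_2^(-2), so MRS = (1/2)·(x_2/x_1)^(2) = p_1/p_2.
Hence x_2/x_1 = (2·p_1/p_2)^(1/(2)), i.e. raised to the 0.5 power.
Substitute x_2 = (x_2/x_1)·x_1 into the budget: x_1* = m/(p_1 + p_2·(x_2/x_1)).
Numerically x_2/x_1 = 1.654465, so x_1* = 22/(13.96 + 10.2·1.654465) = 0.7135 and x_2* = 1.654465·0.7135 = 1.1804.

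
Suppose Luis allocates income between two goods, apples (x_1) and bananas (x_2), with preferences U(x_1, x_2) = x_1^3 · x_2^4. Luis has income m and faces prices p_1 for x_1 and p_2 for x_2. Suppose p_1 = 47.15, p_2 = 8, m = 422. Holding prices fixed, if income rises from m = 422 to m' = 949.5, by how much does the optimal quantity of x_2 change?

The MRS is (3/4)·x_2/x_1. Set MRS = p_1/p_2.
So 3·p_2·x_2 = 4·p_1·x_1; combined with the budget, a share 3/7 of income goes to x_1.
Demand: x_1*(p_1,p_2,m) = 3/7·m/p_1 and x_2* = 4/7·m/p_2.
At p_1=47.15, p_2=8, m=422: x_2* = 4/7·422/8 = 30.1429.
At m' = 949.5: x_2* = 67.8214. Change: 67.8214 − 30.1429 = 37.6786.

Δx_2* = 37.6786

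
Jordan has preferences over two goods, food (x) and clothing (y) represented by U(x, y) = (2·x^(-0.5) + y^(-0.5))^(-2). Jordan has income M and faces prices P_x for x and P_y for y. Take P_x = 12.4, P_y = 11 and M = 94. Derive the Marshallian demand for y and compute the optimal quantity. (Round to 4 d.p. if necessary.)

MU_x ∝ 2·x^(-1.5), MU_y ∝ y^(-1.5), so MRS = 2·(y/x)^(1.5) = P_x/P_y.
Hence y/x = ((1/2)·P_x/P_y)^(1/(1.5)), i.e. raised to the 2/3 power.
Substitute y = (y/x)·x into the budget: x* = M/(P_x + P_y·(y/x)).
Numerically y/x = 0.682338, so x* = 94/(12.4 + 11·0.682338) = 4.7223 and y* = 0.682338·4.7223 = 3.2222.

y* = 3.2222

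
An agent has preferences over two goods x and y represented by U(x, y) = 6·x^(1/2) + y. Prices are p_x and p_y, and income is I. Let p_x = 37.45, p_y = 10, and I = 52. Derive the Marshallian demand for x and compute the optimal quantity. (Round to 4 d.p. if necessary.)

x* = 0.6417

Plugging in: x* = (3·10/37.45)² = 0.6417.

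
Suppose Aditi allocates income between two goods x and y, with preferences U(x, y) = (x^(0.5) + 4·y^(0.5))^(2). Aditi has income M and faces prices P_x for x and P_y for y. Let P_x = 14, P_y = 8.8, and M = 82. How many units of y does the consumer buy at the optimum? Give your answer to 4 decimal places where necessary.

From the CES first-order condition, (1/4)·(y/x)^(0.5) = P_x/P_y.
Solve for the ratio: y/x = [4·P_x/P_y]^(2).
With the ratio pinned down, the budget gives x* = M/(P_x + P_y·(y/x)) and y* = (y/x)·x*.
Numerically y/x = 40.495868, so x* = 82/(14 + 8.8·40.495868) = 0.2214 and y* = 40.495868·0.2214 = 8.9659.

y* = 8.9659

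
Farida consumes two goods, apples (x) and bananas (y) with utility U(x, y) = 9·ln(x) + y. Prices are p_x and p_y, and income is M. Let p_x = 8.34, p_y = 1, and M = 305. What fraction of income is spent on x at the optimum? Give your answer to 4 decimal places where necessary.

So x*(p_x,p_y) = 9·p_y/p_x, independent of income; and y* = (M − 9·p_y)/p_y.
At the given prices: x* = 9·1/8.34 = 1.0791, and y* = 296.
Expenditure on x: 8.34·1.0791 = 9; share = 0.0295.

share on x = 0.0295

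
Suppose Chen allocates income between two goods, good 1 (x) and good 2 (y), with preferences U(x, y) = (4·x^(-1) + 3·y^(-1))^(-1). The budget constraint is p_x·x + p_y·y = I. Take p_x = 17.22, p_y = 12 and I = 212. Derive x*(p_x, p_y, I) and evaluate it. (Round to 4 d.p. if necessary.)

x* = 7.1455

Numerically y/x = 1.037425, so x* = 212/(17.22 + 12·1.037425) = 7.1455.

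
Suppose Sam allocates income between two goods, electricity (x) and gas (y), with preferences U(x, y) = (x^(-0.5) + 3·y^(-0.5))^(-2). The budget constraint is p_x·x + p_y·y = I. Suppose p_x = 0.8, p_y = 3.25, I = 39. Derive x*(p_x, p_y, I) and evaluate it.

MU_x ∝ x^(-1.5), MU_y ∝ 3·y^(-1.5), so MRS = (1/3)·(y/x)^(1.5) = p_x/p_y.
Solve for the ratio: y/x = [3·p_x/p_y]^(2/3).
With the ratio pinned down, the budget gives x* = I/(p_x + p_y·(y/x)) and y* = (y/x)·x*.
Numerically y/x = 0.816993, so x* = 39/(0.8 + 3.25·0.816993) = 11.2872.

x* = 11.2872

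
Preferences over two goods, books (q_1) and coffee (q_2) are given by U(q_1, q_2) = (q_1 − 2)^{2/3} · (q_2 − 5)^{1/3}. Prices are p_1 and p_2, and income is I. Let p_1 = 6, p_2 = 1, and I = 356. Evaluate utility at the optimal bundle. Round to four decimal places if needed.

Let q_1' = q_1−2, q_2' = q_2−5. MRS = 2·q_2'/q_1' = p_1/p_2.
Substituting into the budget: q_1* = 2 + 2/3·(I − 2·p_1 − 5·p_2)/p_1, and q_2* = 5 + 1/3·(…)/p_2.
Discretionary income = 356 − 2·6 − 5·1 = 339; q_1* = 2 + 2/3·339/6 = 39.6667; q_2* = 5 + 1/3·339/1 = 118.
Utility at the optimum: U(39.6667, 118) = 54.3247.

V = 54.3247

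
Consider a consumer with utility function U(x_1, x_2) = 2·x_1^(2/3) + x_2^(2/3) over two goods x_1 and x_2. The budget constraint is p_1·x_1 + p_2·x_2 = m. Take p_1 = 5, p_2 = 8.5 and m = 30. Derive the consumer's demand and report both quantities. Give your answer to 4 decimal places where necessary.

x_1* = 5.7512, x_2* = 0.1463

From the CES first-order condition, 2·(x_2/x_1)^(1/3) = p_1/p_2.
Hence x_2/x_1 = ((1/2)·p_1/p_2)^(1/(1/3)), i.e. raised to the 3 power.
Substitute x_2 = (x_2/x_1)·x_1 into the budget: x_1* = m/(p_1 + p_2·(x_2/x_1)).
Numerically x_2/x_1 = 0.025443, so x_1* = 30/(5 + 8.5·0.025443) = 5.7512 and x_2* = 0.025443·5.7512 = 0.1463.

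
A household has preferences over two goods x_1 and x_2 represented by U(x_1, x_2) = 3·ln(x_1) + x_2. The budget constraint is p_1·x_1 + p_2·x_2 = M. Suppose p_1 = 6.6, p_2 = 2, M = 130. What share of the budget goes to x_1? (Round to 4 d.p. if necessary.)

MU_x_1 = 3/x_1, MU_x_2 = 1. Tangency: 3/x_1 = p_1/p_2.
So x_1*(p_1,p_2) = 3·p_2/p_1, independent of income; and x_2* = (M − 3·p_2)/p_2.
At the given prices: x_1* = 3·2/6.6 = 0.9091, and x_2* = 62.
Expenditure on x_1: 6.6·0.9091 = 6; share = 0.0462.

share on x_1 = 0.0462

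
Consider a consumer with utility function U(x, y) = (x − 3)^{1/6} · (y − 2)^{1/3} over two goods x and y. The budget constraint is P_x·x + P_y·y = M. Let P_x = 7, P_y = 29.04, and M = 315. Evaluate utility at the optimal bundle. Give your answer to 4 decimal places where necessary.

MRS = (1/2)·(y−2)/(x−3). Tangency with P_x/P_y gives y−2 = 2·(P_x/P_y)·(x−3).
After buying the subsistence bundle (3, 2), a share 1/3 of the remaining income goes to x: x* = 3 + 1/3·(M − 3P_x − 2P_y)/P_x.
Discretionary income = 315 − 3·7 − 2·29.04 = 235.92; x* = 3 + 1/3·235.92/7 = 14.2343; y* = 2 + 2/3·235.92/29.04 = 7.416.
Utility at the optimum: U(14.2343, 7.416) = 2.6281.

V = 2.6281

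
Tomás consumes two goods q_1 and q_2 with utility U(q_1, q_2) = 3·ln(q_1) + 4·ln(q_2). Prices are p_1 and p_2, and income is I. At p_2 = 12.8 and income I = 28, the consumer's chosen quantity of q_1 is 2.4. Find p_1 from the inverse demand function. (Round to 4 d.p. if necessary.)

p_1 = 5

The MRS is (3/4)·q_2/q_1. Set MRS = p_1/p_2.
Rearranging, p_2·q_2 = (4/3)·p_1·q_1. Substituting into the budget gives p_1·q_1·(1 + (4/3)) = I.
Demand: q_1*(p_1,p_2,I) = 3/7·I/p_1 and q_2* = 4/7·I/p_2.
Set q_1* = 2.4 in the demand function and solve for p_1: p_1 = 5.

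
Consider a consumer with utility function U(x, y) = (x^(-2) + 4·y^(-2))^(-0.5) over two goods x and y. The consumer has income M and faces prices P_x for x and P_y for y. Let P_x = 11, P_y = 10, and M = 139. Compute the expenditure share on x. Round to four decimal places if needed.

MU_x ∝ x^(-3), MU_y ∝ 4·y^(-3), so MRS = (1/4)·(y/x)^(3) = P_x/P_y.
Solve for the ratio: y/x = [4·P_x/P_y]^(1/3).
Substitute y = (y/x)·x into the budget: x* = M/(P_x + P_y·(y/x)).
Numerically y/x = 1.638643, so x* = 139/(11 + 10·1.638643) = 5.0755 and y* = 1.638643·5.0755 = 8.3169.
Expenditure on x: 11·5.0755 = 55.8306; share = 0.4017.

share on x = 0.4017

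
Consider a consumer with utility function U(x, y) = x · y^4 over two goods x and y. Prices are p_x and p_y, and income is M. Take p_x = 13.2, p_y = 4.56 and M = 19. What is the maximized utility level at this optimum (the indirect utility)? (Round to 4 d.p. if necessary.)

Tangency: MRS = (1/4)·y/x = p_x/p_y.
So p_y·y = 4·p_x·x; combined with the budget, a share 0.2 of income goes to x.
Demand: x*(p_x,p_y,M) = 0.2·M/p_x and y* = 0.8·M/p_y.
At p_x=13.2, p_y=4.56, M=19: x* = 0.2·19/13.2 = 0.2879, y* = 3.3333.
Utility at the optimum: U(0.2879, 3.3333) = 35.5406.

V = 35.5406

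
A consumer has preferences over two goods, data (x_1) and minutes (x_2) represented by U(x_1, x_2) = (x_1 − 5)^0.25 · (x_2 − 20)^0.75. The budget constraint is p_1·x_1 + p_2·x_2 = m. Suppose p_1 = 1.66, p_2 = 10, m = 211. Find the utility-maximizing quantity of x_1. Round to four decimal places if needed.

Let x_1' = x_1−5, x_2' = x_2−20. MRS = (1/3)·x_2'/x_1' = p_1/p_2.
Substituting into the budget: x_1* = 5 + 0.25·(m − 5·p_1 − 20·p_2)/p_1, and x_2* = 20 + 0.75·(…)/p_2.
Discretionary income = 211 − 5·1.66 − 20·10 = 2.7; x_1* = 5 + 0.25·2.7/1.66 = 5.4066.

x_1* = 5.4066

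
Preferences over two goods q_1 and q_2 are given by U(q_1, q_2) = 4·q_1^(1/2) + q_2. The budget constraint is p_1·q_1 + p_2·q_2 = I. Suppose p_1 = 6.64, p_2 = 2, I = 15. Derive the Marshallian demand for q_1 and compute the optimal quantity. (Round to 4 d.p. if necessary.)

Utility is quasi-linear in q_2; the FOC for q_1 is 2/√q_1 = p_1/p_2.
Solve: √q_1 = 2·p_2/p_1, so q_1*(p_1,p_2) = (2·p_2/p_1)², and q_2* = (I − p_1·q_1*)/p_2.
Plugging in: q_1* = (2·2/6.64)² = 0.3629.

q_1* = 0.3629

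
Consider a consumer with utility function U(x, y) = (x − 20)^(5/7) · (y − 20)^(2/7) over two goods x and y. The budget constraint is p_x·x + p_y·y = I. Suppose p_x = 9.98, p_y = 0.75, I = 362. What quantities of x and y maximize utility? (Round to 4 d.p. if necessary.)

x* = 30.5497, y* = 76.1524

Substituting into the budget: x* = 20 + 5/7·(I − 20·p_x − 20·p_y)/p_x, and y* = 20 + 2/7·(…)/p_y.
Discretionary income = 362 − 20·9.98 − 20·0.75 = 147.4; x* = 20 + 5/7·147.4/9.98 = 30.5497; y* = 20 + 2/7·147.4/0.75 = 76.1524.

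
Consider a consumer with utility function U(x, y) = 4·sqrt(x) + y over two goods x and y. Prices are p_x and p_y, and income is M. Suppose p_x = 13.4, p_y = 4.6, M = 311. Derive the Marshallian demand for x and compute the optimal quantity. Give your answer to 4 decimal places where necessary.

Utility is quasi-linear in y; the FOC for x is 2/√x = p_x/p_y.
Thus x* = (2·p_y/p_x)² — independent of M — with the rest of income spent on y.
Plugging in: x* = (2·4.6/13.4)² = 0.4714.

x* = 0.4714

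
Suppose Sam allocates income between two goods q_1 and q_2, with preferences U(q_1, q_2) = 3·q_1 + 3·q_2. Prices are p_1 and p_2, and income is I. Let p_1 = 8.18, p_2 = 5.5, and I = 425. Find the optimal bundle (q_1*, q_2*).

q_2 gives more utility per dollar, so spend all income on q_2: q_2* = I/p_2, q_1* = 0.
Numerically: q_1* = 0, q_2* = 77.2727.

q_1* = 0, q_2* = 77.2727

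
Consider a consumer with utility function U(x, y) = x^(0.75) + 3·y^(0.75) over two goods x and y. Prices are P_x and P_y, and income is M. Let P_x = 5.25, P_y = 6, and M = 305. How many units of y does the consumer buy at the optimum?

Numerically y/x = 47.480713, so x* = 305/(5.25 + 6·47.480713) = 1.0512 and y* = 47.480713·1.0512 = 49.9135.

y* = 49.9135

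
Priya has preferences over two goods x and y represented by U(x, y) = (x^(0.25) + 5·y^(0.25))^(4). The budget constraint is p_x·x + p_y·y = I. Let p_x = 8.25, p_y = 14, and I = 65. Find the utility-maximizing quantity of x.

From the CES first-order condition, (1/5)·(y/x)^(0.75) = p_x/p_y.
Solve for the ratio: y/x = [5·p_x/p_y]^(4/3).
Substitute y = (y/x)·x into the budget: x* = I/(p_x + p_y·(y/x)).
Numerically y/x = 4.224039, so x* = 65/(8.25 + 14·4.224039) = 0.9646.

x* = 0.9646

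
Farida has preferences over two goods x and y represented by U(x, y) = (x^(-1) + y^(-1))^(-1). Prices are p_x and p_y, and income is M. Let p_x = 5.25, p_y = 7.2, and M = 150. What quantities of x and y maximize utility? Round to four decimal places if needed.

Substitute y = (y/x)·x into the budget: x* = M/(p_x + p_y·(y/x)).
Numerically y/x = 0.853913, so x* = 150/(5.25 + 7.2·0.853913) = 13.16 and y* = 0.853913·13.16 = 11.2375.

x* = 13.16, y* = 11.2375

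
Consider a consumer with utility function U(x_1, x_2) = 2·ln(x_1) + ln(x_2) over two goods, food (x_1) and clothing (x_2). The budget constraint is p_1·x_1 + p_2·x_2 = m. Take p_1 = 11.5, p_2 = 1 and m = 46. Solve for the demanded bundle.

MU_x_1/MU_x_2 = (2·x_2)/(x_1); tangency sets this equal to p_1/p_2.
So 2·p_2·x_2 = p_1·x_1; combined with the budget, a share 2/3 of income goes to x_1.
Demand: x_1*(p_1,p_2,m) = 2/3·m/p_1 and x_2* = 1/3·m/p_2.
At p_1=11.5, p_2=1, m=46: x_1* = 2/3·46/11.5 = 2.6667, x_2* = 15.3333.

x_1* = 2.6667, x_2* = 15.3333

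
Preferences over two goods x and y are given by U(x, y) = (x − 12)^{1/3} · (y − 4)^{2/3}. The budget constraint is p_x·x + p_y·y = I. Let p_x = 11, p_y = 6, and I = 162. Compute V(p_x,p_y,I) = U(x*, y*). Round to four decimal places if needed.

This is Cobb-Douglas in (x−12, y−4): tangency gives 1/3·p_y·(y−4) = 2/3·p_x·(x−12).
After buying the subsistence bundle (12, 4), a share 1/3 of the remaining income goes to x: x* = 12 + 1/3·(I − 12p_x − 4p_y)/p_x.
Discretionary income = 162 − 12·11 − 4·6 = 6; x* = 12 + 1/3·6/11 = 12.1818; y* = 4 + 2/3·6/6 = 4.6667.
Utility at the optimum: U(12.1818, 4.6667) = 0.4323.

V = 0.4323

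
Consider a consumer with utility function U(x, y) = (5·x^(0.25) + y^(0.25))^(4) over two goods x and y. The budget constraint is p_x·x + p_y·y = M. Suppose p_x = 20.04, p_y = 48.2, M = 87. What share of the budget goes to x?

share on x = 0.9197

MU_x ∝ 5·x^(-0.75), MU_y ∝ y^(-0.75), so MRS = 5·(y/x)^(0.75) = p_x/p_y.
Hence y/x = ((1/5)·p_x/p_y)^(1/(0.75)), i.e. raised to the 4/3 power.
Substitute y = (y/x)·x into the budget: x* = M/(p_x + p_y·(y/x)).
Numerically y/x = 0.036295, so x* = 87/(20.04 + 48.2·0.036295) = 3.9928 and y* = 0.036295·3.9928 = 0.1449.
Expenditure on x: 20.04·3.9928 = 80.0151; share = 0.9197.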